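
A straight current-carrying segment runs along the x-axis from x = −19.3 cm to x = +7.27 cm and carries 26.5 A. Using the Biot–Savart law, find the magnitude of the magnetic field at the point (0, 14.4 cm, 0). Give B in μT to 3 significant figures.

B ≈ 23.0 μT

For a finite straight segment, B = (μ₀I/4πd)(sinθ₁ + sinθ₂), where θ₁, θ₂ are the angles from the perpendicular to each end.
The perpendicular distance is d = 0.144 m; the end-offsets along the wire are a = 0.193 m and b = 0.0727 m.
sinθ₁ = 0.193/√(0.193²+0.144²) = 0.8015; sinθ₂ = 0.0727/√(0.0727²+0.144²) = 0.4507.
B = (4π×10⁻⁷ × 26.5) / (4π × 0.144) × (0.8015 + 0.4507) = 2.30×10⁻⁵ T.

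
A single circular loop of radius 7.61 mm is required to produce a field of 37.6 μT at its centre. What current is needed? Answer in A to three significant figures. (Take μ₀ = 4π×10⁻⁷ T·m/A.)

At the centre of a circular loop B = μ₀I/(2R), so I = 2RB/μ₀.
With R = 0.00761 m, I = 2 × 0.00761 × 3.76×10⁻⁵ / (4π×10⁻⁷) = 0.455 A.

I ≈ 0.455 A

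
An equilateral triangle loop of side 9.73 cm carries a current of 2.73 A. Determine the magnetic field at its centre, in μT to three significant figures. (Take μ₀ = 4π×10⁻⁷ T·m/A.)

Each side is a finite straight segment at perpendicular distance d = a/(2 tan(π/3)) = 0.02809 m from the centre, with end-angles ±π/3.
One side contributes B₁ = (μ₀I/4πd)·2 sin(π/3) = 1.68×10⁻⁵ T.
All 3 sides add in the same direction: B = 3 × 1.68×10⁻⁵ = 5.05×10⁻⁵ T.

B ≈ 50.5 μT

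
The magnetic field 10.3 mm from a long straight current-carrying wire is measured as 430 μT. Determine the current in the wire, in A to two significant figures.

I ≈ 22 A

For a long straight wire B = μ₀I/(2πd), so I = 2πdB/μ₀.
I = 2π × 0.0103 × 4.30×10⁻⁴ / (4π×10⁻⁷) = 22.1 A.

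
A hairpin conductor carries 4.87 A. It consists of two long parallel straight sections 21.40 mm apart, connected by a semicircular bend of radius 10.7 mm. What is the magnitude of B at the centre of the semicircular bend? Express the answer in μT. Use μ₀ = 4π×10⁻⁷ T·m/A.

The semicircular arc contributes B_arc = μ₀I·π/(4πR) = μ₀I/(4R) = 1.43×10⁻⁴ T.
Each semi-infinite lead is at perpendicular distance R = 0.0107 m from the centre, with the perpendicular foot at its near end, so it contributes μ₀I/(4πR); both point the same way, together 9.10×10⁻⁵ T.
Arc and leads all point the same direction: B = 1.43×10⁻⁴ + 9.10×10⁻⁵ = 2.34×10⁻⁴ T.

B ≈ 234 μT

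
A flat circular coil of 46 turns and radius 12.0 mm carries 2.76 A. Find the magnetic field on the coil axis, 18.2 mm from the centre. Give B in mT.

B ≈ 1.11 mT

For an N-turn flat coil, B = Nμ₀IR²/[2(R²+z²)^(3/2)] with R = 0.012 m, z = 0.0182 m.
B = 46 × 2.41×10⁻⁵ T = 1.11×10⁻³ T.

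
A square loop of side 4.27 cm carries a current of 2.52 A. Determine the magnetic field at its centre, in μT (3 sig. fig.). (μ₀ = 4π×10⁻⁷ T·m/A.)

B ≈ 66.8 μT

Each side is a finite straight segment at perpendicular distance d = a/(2 tan(π/4)) = 0.02135 m from the centre, with end-angles ±π/4.
One side contributes B₁ = (μ₀I/4πd)·2 sin(π/4) = 1.67×10⁻⁵ T.
All 4 sides add in the same direction: B = 4 × 1.67×10⁻⁵ = 6.68×10⁻⁵ T.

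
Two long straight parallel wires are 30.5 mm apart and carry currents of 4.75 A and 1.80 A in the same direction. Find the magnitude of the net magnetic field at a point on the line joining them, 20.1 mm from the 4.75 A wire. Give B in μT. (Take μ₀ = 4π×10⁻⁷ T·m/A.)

Each long wire gives B = μ₀I/(2πd). Distances are d₁ = 0.0201 m and d₂ = 0.0104 m.
B₁ = 4.73×10⁻⁵ T, B₂ = 3.46×10⁻⁵ T.
Between parallel currents the two contributions point in opposite directions, so they subtract. B = |B₁ − B₂| = |4.73×10⁻⁵ − 3.46×10⁻⁵| = 1.26×10⁻⁵ T.

B ≈ 12.6 μT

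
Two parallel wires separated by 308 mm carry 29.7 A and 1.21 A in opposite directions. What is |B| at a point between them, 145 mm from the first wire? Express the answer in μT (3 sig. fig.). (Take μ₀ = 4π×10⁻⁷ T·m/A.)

B ≈ 42.5 μT

Each long wire gives B = μ₀I/(2πd). Distances are d₁ = 0.145 m and d₂ = 0.163 m.
B₁ = 4.10×10⁻⁵ T, B₂ = 1.48×10⁻⁶ T.
Between antiparallel currents both contributions point the same way, so they add. B = B₁ + B₂ = 4.10×10⁻⁵ + 1.48×10⁻⁶ = 4.25×10⁻⁵ T.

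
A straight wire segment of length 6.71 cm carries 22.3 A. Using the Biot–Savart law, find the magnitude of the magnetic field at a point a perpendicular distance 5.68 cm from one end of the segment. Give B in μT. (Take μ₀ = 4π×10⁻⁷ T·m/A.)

For a finite straight segment, B = (μ₀I/4πd)(sinθ₁ + sinθ₂), where θ₁, θ₂ are the angles from the perpendicular to each end.
The perpendicular foot is at one end, so the two end-offsets along the wire are 0 and L = 0.0671 m.
sinθ₁ = 0/√(0²+0.0568²) = 0.0000; sinθ₂ = 0.0671/√(0.0671²+0.0568²) = 0.7633.
B = (4π×10⁻⁷ × 22.3) / (4π × 0.0568) × (0.0000 + 0.7633) = 3.00×10⁻⁵ T.

B ≈ 30.0 μT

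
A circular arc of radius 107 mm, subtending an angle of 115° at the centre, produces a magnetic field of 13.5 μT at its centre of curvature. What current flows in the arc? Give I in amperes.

I ≈ 7.20 A

For a circular arc, B = μ₀Iφ/(4πR) with φ in radians; here φ = 2.007 rad.
So I = 4πRB/(μ₀φ) = 4π × 0.107 × 1.35×10⁻⁵ / (4π×10⁻⁷ × 2.007) = 7.20 A.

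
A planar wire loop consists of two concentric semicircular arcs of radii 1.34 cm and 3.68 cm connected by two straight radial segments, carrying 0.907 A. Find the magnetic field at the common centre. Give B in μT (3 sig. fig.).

B ≈ 13.5 μT

The radial connectors point toward the centre, so dl × r̂ = 0 and they contribute nothing.
Each semicircle gives μ₀I/(4R): inner arc 2.13×10⁻⁵ T, outer arc 7.74×10⁻⁶ T.
The two arcs carry current in opposite angular senses, so their fields oppose: B = |2.13×10⁻⁵ − 7.74×10⁻⁶| = 1.35×10⁻⁵ T.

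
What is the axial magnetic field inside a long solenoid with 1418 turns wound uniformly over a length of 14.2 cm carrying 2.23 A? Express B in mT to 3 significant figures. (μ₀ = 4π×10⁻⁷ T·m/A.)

B ≈ 28.0 mT

Inside a long solenoid, B = μ₀nI with n = 9986 turns/m.
B = 4π×10⁻⁷ × 9986 × 2.23 = 2.80×10⁻² T.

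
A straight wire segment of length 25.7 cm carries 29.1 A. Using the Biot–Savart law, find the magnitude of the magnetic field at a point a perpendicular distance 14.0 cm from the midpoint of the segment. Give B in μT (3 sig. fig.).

B ≈ 28.1 μT

For a finite straight segment, B = (μ₀I/4πd)(sinθ₁ + sinθ₂), where θ₁, θ₂ are the angles from the perpendicular to each end.
The perpendicular from the point meets the wire at its midpoint, so each end is L/2 = 0.1285 m away along the wire.
sinθ₁ = 0.1285/√(0.1285²+0.14²) = 0.6762; sinθ₂ = 0.1285/√(0.1285²+0.14²) = 0.6762.
B = (4π×10⁻⁷ × 29.1) / (4π × 0.14) × (0.6762 + 0.6762) = 2.81×10⁻⁵ T.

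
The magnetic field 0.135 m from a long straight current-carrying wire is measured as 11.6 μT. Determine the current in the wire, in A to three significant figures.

For a long straight wire B = μ₀I/(2πd), so I = 2πdB/μ₀.
I = 2π × 0.135 × 1.16×10⁻⁵ / (4π×10⁻⁷) = 7.83 A.

I ≈ 7.83 A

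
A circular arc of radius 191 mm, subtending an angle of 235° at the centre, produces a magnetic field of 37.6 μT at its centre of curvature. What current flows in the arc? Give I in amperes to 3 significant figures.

For a circular arc, B = μ₀Iφ/(4πR) with φ in radians; here φ = 4.102 rad.
So I = 4πRB/(μ₀φ) = 4π × 0.191 × 3.76×10⁻⁵ / (4π×10⁻⁷ × 4.102) = 17.5 A.

I ≈ 17.5 A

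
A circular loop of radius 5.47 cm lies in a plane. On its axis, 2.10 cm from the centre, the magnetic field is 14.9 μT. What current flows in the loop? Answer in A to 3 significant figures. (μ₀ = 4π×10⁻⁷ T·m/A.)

I ≈ 1.59 A

On the axis of a loop, B = μ₀IR²/[2(R²+z²)^(3/2)], so I = 2B(R²+z²)^(3/2)/(μ₀R²).
R² + z² = 0.002992 + 0.000441 = 0.003433 m²; raised to 3/2 gives 2.01×10⁻⁴ m³.
I = 2 × 1.49×10⁻⁵ × 2.01×10⁻⁴ / (1.26×10⁻⁶ × 0.002992) = 1.59 A.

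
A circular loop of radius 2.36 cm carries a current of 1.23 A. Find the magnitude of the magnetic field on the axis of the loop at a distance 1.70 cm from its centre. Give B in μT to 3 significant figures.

On the axis of a circular loop, B = μ₀IR² / [2(R²+z²)^(3/2)].
R² + z² = (0.0236)² + (0.017)² = 0.000846 m², and (R²+z²)^(3/2) = 2.46×10⁻⁵ m³.
B = (4π×10⁻⁷ × 1.23 × 0.000557) / (2 × 2.46×10⁻⁵) = 1.75×10⁻⁵ T.

B ≈ 17.5 μT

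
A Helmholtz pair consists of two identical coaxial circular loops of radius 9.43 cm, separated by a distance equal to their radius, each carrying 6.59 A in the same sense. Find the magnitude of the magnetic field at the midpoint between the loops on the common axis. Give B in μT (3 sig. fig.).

Each loop contributes B = μ₀IR²/[2(R²+z²)^(3/2)] on the axis, with z measured from that loop.
Loop 1 (z = 0.04715 m): B₁ = 3.14×10⁻⁵ T. Loop 2 (z = 0.04715 m): B₂ = 3.14×10⁻⁵ T.
The fields add: B = B₁ + B₂ = 6.28×10⁻⁵ T.

B ≈ 62.8 μT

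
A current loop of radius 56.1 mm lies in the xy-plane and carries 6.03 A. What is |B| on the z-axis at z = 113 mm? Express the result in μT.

B ≈ 5.94 μT

On the axis of a circular loop, B = μ₀IR² / [2(R²+z²)^(3/2)].
R² + z² = (0.0561)² + (0.113)² = 0.01592 m², and (R²+z²)^(3/2) = 2.01×10⁻³ m³.
B = (4π×10⁻⁷ × 6.03 × 0.003147) / (2 × 2.01×10⁻³) = 5.94×10⁻⁶ T.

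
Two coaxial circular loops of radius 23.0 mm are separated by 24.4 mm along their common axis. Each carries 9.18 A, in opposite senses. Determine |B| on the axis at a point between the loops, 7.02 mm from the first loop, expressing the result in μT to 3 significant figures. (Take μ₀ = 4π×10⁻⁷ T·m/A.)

B ≈ 92.1 μT

Each loop contributes B = μ₀IR²/[2(R²+z²)^(3/2)] on the axis, with z measured from that loop.
Loop 1 (z = 0.00702 m): B₁ = 2.19×10⁻⁴ T. Loop 2 (z = 0.01738 m): B₂ = 1.27×10⁻⁴ T.
The fields oppose: B = |B₁ − B₂| = 9.21×10⁻⁵ T.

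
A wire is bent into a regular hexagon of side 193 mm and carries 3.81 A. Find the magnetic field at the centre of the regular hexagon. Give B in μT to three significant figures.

Each side is a finite straight segment at perpendicular distance d = a/(2 tan(π/6)) = 0.1671 m from the centre, with end-angles ±π/6.
One side contributes B₁ = (μ₀I/4πd)·2 sin(π/6) = 2.28×10⁻⁶ T.
All 6 sides add in the same direction: B = 6 × 2.28×10⁻⁶ = 1.37×10⁻⁵ T.

B ≈ 13.7 μT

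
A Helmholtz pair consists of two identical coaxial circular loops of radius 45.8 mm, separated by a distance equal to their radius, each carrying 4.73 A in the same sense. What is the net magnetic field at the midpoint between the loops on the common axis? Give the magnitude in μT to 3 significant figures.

B ≈ 92.9 μT

Each loop contributes B = μ₀IR²/[2(R²+z²)^(3/2)] on the axis, with z measured from that loop.
Loop 1 (z = 0.0229 m): B₁ = 4.64×10⁻⁵ T. Loop 2 (z = 0.0229 m): B₂ = 4.64×10⁻⁵ T.
The fields add: B = B₁ + B₂ = 9.29×10⁻⁵ T.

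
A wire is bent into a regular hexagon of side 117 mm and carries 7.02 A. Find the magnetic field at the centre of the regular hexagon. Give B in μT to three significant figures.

Each side is a finite straight segment at perpendicular distance d = a/(2 tan(π/6)) = 0.1013 m from the centre, with end-angles ±π/6.
One side contributes B₁ = (μ₀I/4πd)·2 sin(π/6) = 6.93×10⁻⁶ T.
All 6 sides add in the same direction: B = 6 × 6.93×10⁻⁶ = 4.16×10⁻⁵ T.

B ≈ 41.6 μT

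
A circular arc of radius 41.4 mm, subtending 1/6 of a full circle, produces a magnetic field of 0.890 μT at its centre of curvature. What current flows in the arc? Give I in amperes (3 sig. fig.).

For a circular arc, B = μ₀Iφ/(4πR) with φ in radians; here φ = 1.047 rad.
So I = 4πRB/(μ₀φ) = 4π × 0.0414 × 8.90×10⁻⁷ / (4π×10⁻⁷ × 1.047) = 0.352 A.

I ≈ 0.352 A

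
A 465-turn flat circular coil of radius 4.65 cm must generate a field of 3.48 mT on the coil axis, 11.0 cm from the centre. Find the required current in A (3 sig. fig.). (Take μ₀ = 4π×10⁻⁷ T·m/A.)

For an N-turn coil, B = Nμ₀IR²/[2(R²+z²)^(3/2)] with R = 0.0465 m, z = 0.11 m, so I = 2B(R²+z²)^(3/2)/(Nμ₀R²) = 2 × 3.48×10⁻³ × 1.70×10⁻³ / (465 × 4π×10⁻⁷ × 0.002162) = 9.38 A.

I ≈ 9.38 A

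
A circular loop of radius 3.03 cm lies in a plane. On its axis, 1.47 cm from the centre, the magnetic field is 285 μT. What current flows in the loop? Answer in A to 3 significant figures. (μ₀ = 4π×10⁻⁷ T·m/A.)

I ≈ 18.9 A

On the axis of a loop, B = μ₀IR²/[2(R²+z²)^(3/2)], so I = 2B(R²+z²)^(3/2)/(μ₀R²).
R² + z² = 0.0009181 + 0.0002161 = 0.001134 m²; raised to 3/2 gives 3.82×10⁻⁵ m³.
I = 2 × 2.85×10⁻⁴ × 3.82×10⁻⁵ / (1.26×10⁻⁶ × 0.0009181) = 18.9 A.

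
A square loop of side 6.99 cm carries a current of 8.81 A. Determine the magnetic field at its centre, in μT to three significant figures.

B ≈ 143 μT

Each side is a finite straight segment at perpendicular distance d = a/(2 tan(π/4)) = 0.03495 m from the centre, with end-angles ±π/4.
One side contributes B₁ = (μ₀I/4πd)·2 sin(π/4) = 3.56×10⁻⁵ T.
All 4 sides add in the same direction: B = 4 × 3.56×10⁻⁵ = 1.43×10⁻⁴ T.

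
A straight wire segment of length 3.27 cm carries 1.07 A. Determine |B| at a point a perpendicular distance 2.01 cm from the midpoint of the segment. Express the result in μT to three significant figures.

B ≈ 6.72 μT

For a finite straight segment, B = (μ₀I/4πd)(sinθ₁ + sinθ₂), where θ₁, θ₂ are the angles from the perpendicular to each end.
The perpendicular from the point meets the wire at its midpoint, so each end is L/2 = 0.01635 m away along the wire.
sinθ₁ = 0.01635/√(0.01635²+0.0201²) = 0.6310; sinθ₂ = 0.01635/√(0.01635²+0.0201²) = 0.6310.
B = (4π×10⁻⁷ × 1.07) / (4π × 0.0201) × (0.6310 + 0.6310) = 6.72×10⁻⁶ T.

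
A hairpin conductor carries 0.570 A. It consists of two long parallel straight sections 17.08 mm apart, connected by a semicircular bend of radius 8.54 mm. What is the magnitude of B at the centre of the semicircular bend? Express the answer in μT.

B ≈ 34.3 μT

The semicircular arc contributes B_arc = μ₀I·π/(4πR) = μ₀I/(4R) = 2.10×10⁻⁵ T.
Each semi-infinite lead is at perpendicular distance R = 0.00854 m from the centre, with the perpendicular foot at its near end, so it contributes μ₀I/(4πR); both point the same way, together 1.33×10⁻⁵ T.
Arc and leads all point the same direction: B = 2.10×10⁻⁵ + 1.33×10⁻⁵ = 3.43×10⁻⁵ T.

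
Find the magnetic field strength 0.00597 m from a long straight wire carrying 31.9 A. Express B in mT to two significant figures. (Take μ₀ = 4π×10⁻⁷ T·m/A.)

For an infinitely long straight wire, B = μ₀I/(2πd).
B = (4π×10⁻⁷ × 31.9) / (2π × 0.00597) = 1.07×10⁻³ T.

B ≈ 1.1 mT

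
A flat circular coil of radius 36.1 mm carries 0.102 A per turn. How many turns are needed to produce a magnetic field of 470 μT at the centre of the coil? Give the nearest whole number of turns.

For an N-turn coil, B = Nμ₀I/(2R). A single turn gives B₁ = 1.78×10⁻⁶ T with R = 0.0361 m.
N = B/B₁ = 4.70×10⁻⁴ / 1.78×10⁻⁶ = 264.74.

N = 265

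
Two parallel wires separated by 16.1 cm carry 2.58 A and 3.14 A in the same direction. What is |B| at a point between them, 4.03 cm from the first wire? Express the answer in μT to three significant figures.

B ≈ 7.60 μT

Each long wire gives B = μ₀I/(2πd). Distances are d₁ = 0.0403 m and d₂ = 0.1207 m.
B₁ = 1.28×10⁻⁵ T, B₂ = 5.20×10⁻⁶ T.
Between parallel currents the two contributions point in opposite directions, so they subtract. B = |B₁ − B₂| = |1.28×10⁻⁵ − 5.20×10⁻⁶| = 7.60×10⁻⁶ T.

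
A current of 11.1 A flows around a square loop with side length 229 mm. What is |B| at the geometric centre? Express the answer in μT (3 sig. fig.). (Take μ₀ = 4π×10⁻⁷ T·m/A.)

B ≈ 54.8 μT

Each side is a finite straight segment at perpendicular distance d = a/(2 tan(π/4)) = 0.1145 m from the centre, with end-angles ±π/4.
One side contributes B₁ = (μ₀I/4πd)·2 sin(π/4) = 1.37×10⁻⁵ T.
All 4 sides add in the same direction: B = 4 × 1.37×10⁻⁵ = 5.48×10⁻⁵ T.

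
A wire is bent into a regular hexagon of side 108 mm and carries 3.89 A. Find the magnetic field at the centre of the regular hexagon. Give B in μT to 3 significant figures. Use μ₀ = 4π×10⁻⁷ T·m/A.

B ≈ 25.0 μT

Each side is a finite straight segment at perpendicular distance d = a/(2 tan(π/6)) = 0.09353 m from the centre, with end-angles ±π/6.
One side contributes B₁ = (μ₀I/4πd)·2 sin(π/6) = 4.16×10⁻⁶ T.
All 6 sides add in the same direction: B = 6 × 4.16×10⁻⁶ = 2.50×10⁻⁵ T.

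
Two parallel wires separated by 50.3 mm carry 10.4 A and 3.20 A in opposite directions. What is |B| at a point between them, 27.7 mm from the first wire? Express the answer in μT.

Each long wire gives B = μ₀I/(2πd). Distances are d₁ = 0.0277 m and d₂ = 0.0226 m.
B₁ = 7.51×10⁻⁵ T, B₂ = 2.83×10⁻⁵ T.
Between antiparallel currents both contributions point the same way, so they add. B = B₁ + B₂ = 7.51×10⁻⁵ + 2.83×10⁻⁵ = 1.03×10⁻⁴ T.

B ≈ 103 μT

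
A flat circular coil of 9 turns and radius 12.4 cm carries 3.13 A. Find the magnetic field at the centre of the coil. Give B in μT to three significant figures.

For an N-turn flat coil, B = Nμ₀I/(2R) with R = 0.124 m.
B = 9 × 1.59×10⁻⁵ T = 1.43×10⁻⁴ T.

B ≈ 143 μT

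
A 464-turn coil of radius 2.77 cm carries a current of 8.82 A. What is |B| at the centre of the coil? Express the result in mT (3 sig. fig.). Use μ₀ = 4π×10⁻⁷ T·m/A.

B ≈ 92.8 mT

For an N-turn flat coil, B = Nμ₀I/(2R) with R = 0.0277 m.
B = 464 × 2.00×10⁻⁴ T = 9.28×10⁻² T.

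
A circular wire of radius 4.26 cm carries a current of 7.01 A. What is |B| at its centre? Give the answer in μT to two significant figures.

B ≈ 100 μT

At the centre of a circular loop the Biot–Savart law gives B = μ₀I/(2R).
B = (4π×10⁻⁷ × 7.01) / (2 × 0.0426) = 1.03×10⁻⁴ T.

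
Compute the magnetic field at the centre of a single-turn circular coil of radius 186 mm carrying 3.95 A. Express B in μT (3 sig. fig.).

B ≈ 13.3 μT

At the centre of a circular loop the Biot–Savart law gives B = μ₀I/(2R).
B = (4π×10⁻⁷ × 3.95) / (2 × 0.186) = 1.33×10⁻⁵ T.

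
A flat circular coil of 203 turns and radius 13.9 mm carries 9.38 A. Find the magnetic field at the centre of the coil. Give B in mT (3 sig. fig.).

B ≈ 86.1 mT

For an N-turn flat coil, B = Nμ₀I/(2R) with R = 0.0139 m.
B = 203 × 4.24×10⁻⁴ T = 8.61×10⁻² T.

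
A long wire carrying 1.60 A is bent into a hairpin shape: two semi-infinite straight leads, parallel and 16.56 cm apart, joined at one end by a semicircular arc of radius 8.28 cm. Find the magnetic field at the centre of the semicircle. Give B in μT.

The semicircular arc contributes B_arc = μ₀I·π/(4πR) = μ₀I/(4R) = 6.07×10⁻⁶ T.
Each semi-infinite lead is at perpendicular distance R = 0.0828 m from the centre, with the perpendicular foot at its near end, so it contributes μ₀I/(4πR); both point the same way, together 3.86×10⁻⁶ T.
Arc and leads all point the same direction: B = 6.07×10⁻⁶ + 3.86×10⁻⁶ = 9.94×10⁻⁶ T.

B ≈ 9.94 μT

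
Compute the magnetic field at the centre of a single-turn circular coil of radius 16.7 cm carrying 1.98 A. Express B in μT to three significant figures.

At the centre of a circular loop the Biot–Savart law gives B = μ₀I/(2R).
B = (4π×10⁻⁷ × 1.98) / (2 × 0.167) = 7.45×10⁻⁶ T.

B ≈ 7.45 μT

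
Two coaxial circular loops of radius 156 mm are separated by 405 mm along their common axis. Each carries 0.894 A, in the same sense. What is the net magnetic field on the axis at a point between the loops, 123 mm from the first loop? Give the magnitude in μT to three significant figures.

Each loop contributes B = μ₀IR²/[2(R²+z²)^(3/2)] on the axis, with z measured from that loop.
Loop 1 (z = 0.123 m): B₁ = 1.74×10⁻⁶ T. Loop 2 (z = 0.282 m): B₂ = 4.08×10⁻⁷ T.
The fields add: B = B₁ + B₂ = 2.15×10⁻⁶ T.

B ≈ 2.15 μT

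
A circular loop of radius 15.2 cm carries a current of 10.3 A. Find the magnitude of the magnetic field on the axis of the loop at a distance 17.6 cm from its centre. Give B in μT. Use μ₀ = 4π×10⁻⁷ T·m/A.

On the axis of a circular loop, B = μ₀IR² / [2(R²+z²)^(3/2)].
R² + z² = (0.152)² + (0.176)² = 0.05408 m², and (R²+z²)^(3/2) = 1.26×10⁻² m³.
B = (4π×10⁻⁷ × 10.3 × 0.0231) / (2 × 1.26×10⁻²) = 1.19×10⁻⁵ T.

B ≈ 11.9 μT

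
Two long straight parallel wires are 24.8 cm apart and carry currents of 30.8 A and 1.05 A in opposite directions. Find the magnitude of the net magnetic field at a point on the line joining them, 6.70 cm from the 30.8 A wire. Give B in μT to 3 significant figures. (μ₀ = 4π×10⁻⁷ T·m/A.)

B ≈ 93.1 μT

Each long wire gives B = μ₀I/(2πd). Distances are d₁ = 0.067 m and d₂ = 0.181 m.
B₁ = 9.19×10⁻⁵ T, B₂ = 1.16×10⁻⁶ T.
Between antiparallel currents both contributions point the same way, so they add. B = B₁ + B₂ = 9.19×10⁻⁵ + 1.16×10⁻⁶ = 9.31×10⁻⁵ T.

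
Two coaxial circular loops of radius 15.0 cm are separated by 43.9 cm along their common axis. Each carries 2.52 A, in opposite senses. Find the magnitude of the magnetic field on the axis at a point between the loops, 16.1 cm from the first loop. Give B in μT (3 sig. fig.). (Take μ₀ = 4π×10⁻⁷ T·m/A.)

Each loop contributes B = μ₀IR²/[2(R²+z²)^(3/2)] on the axis, with z measured from that loop.
Loop 1 (z = 0.161 m): B₁ = 3.34×10⁻⁶ T. Loop 2 (z = 0.278 m): B₂ = 1.13×10⁻⁶ T.
The fields oppose: B = |B₁ − B₂| = 2.21×10⁻⁶ T.

B ≈ 2.21 μT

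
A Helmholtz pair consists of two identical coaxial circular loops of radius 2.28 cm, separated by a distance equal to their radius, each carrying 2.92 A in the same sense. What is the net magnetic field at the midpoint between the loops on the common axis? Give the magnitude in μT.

Each loop contributes B = μ₀IR²/[2(R²+z²)^(3/2)] on the axis, with z measured from that loop.
Loop 1 (z = 0.0114 m): B₁ = 5.76×10⁻⁵ T. Loop 2 (z = 0.0114 m): B₂ = 5.76×10⁻⁵ T.
The fields add: B = B₁ + B₂ = 1.15×10⁻⁴ T.

B ≈ 115 μT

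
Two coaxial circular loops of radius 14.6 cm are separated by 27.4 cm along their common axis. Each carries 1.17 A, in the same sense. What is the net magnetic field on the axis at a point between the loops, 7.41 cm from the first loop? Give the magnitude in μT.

Each loop contributes B = μ₀IR²/[2(R²+z²)^(3/2)] on the axis, with z measured from that loop.
Loop 1 (z = 0.0741 m): B₁ = 3.57×10⁻⁶ T. Loop 2 (z = 0.1999 m): B₂ = 1.03×10⁻⁶ T.
The fields add: B = B₁ + B₂ = 4.60×10⁻⁶ T.

B ≈ 4.60 μT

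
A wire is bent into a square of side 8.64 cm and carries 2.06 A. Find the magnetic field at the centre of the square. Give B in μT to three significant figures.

Each side is a finite straight segment at perpendicular distance d = a/(2 tan(π/4)) = 0.0432 m from the centre, with end-angles ±π/4.
One side contributes B₁ = (μ₀I/4πd)·2 sin(π/4) = 6.74×10⁻⁶ T.
All 4 sides add in the same direction: B = 4 × 6.74×10⁻⁶ = 2.70×10⁻⁵ T.

B ≈ 27.0 μT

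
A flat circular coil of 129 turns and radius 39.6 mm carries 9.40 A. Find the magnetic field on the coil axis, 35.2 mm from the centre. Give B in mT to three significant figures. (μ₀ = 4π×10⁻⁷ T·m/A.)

B ≈ 8.03 mT

For an N-turn flat coil, B = Nμ₀IR²/[2(R²+z²)^(3/2)] with R = 0.0396 m, z = 0.0352 m.
B = 129 × 6.23×10⁻⁵ T = 8.03×10⁻³ T.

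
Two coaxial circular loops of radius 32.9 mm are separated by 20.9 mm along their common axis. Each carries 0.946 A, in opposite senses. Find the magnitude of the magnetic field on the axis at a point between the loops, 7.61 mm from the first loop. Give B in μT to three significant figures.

Each loop contributes B = μ₀IR²/[2(R²+z²)^(3/2)] on the axis, with z measured from that loop.
Loop 1 (z = 0.00761 m): B₁ = 1.67×10⁻⁵ T. Loop 2 (z = 0.01329 m): B₂ = 1.44×10⁻⁵ T.
The fields oppose: B = |B₁ − B₂| = 2.31×10⁻⁶ T.

B ≈ 2.31 μT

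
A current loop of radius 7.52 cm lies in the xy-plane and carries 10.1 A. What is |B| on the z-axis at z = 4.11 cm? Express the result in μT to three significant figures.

B ≈ 57.0 μT

On the axis of a circular loop, B = μ₀IR² / [2(R²+z²)^(3/2)].
R² + z² = (0.0752)² + (0.0411)² = 0.007344 m², and (R²+z²)^(3/2) = 6.29×10⁻⁴ m³.
B = (4π×10⁻⁷ × 10.1 × 0.005655) / (2 × 6.29×10⁻⁴) = 5.70×10⁻⁵ T.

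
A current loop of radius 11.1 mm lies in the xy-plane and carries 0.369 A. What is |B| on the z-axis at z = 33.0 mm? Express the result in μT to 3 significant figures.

B ≈ 0.677 μT

On the axis of a circular loop, B = μ₀IR² / [2(R²+z²)^(3/2)].
R² + z² = (0.0111)² + (0.033)² = 0.001212 m², and (R²+z²)^(3/2) = 4.22×10⁻⁵ m³.
B = (4π×10⁻⁷ × 0.369 × 0.0001232) / (2 × 4.22×10⁻⁵) = 6.77×10⁻⁷ T.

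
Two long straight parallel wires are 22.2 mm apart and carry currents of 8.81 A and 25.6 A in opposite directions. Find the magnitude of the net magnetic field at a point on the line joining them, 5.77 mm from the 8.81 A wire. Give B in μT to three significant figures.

B ≈ 617 μT

Each long wire gives B = μ₀I/(2πd). Distances are d₁ = 0.00577 m and d₂ = 0.01643 m.
B₁ = 3.05×10⁻⁴ T, B₂ = 3.12×10⁻⁴ T.
Between antiparallel currents both contributions point the same way, so they add. B = B₁ + B₂ = 3.05×10⁻⁴ + 3.12×10⁻⁴ = 6.17×10⁻⁴ T.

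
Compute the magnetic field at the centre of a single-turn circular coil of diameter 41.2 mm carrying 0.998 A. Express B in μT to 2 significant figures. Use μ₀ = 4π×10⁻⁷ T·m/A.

B ≈ 30 μT

At the centre of a circular loop the Biot–Savart law gives B = μ₀I/(2R) (so R = 0.0206 m).
B = (4π×10⁻⁷ × 0.998) / (2 × 0.0206) = 3.04×10⁻⁵ T.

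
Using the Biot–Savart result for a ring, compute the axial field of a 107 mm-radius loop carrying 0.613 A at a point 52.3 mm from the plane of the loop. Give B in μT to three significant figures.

B ≈ 2.61 μT

On the axis of a circular loop, B = μ₀IR² / [2(R²+z²)^(3/2)].
R² + z² = (0.107)² + (0.0523)² = 0.01418 m², and (R²+z²)^(3/2) = 1.69×10⁻³ m³.
B = (4π×10⁻⁷ × 0.613 × 0.01145) / (2 × 1.69×10⁻³) = 2.61×10⁻⁶ T.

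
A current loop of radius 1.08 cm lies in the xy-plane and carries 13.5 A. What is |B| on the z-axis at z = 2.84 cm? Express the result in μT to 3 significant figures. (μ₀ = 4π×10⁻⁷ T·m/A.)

On the axis of a circular loop, B = μ₀IR² / [2(R²+z²)^(3/2)].
R² + z² = (0.0108)² + (0.0284)² = 0.0009232 m², and (R²+z²)^(3/2) = 2.81×10⁻⁵ m³.
B = (4π×10⁻⁷ × 13.5 × 0.0001166) / (2 × 2.81×10⁻⁵) = 3.53×10⁻⁵ T.

B ≈ 35.3 μT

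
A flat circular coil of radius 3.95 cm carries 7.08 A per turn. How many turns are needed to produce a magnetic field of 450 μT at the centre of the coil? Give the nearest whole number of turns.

For an N-turn coil, B = Nμ₀I/(2R). A single turn gives B₁ = 1.13×10⁻⁴ T with R = 0.0395 m.
N = B/B₁ = 4.50×10⁻⁴ / 1.13×10⁻⁴ = 4.00.

N = 4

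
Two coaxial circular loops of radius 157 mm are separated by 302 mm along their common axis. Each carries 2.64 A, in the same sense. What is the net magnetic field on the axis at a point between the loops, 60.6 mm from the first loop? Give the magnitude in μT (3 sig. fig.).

B ≈ 10.3 μT

Each loop contributes B = μ₀IR²/[2(R²+z²)^(3/2)] on the axis, with z measured from that loop.
Loop 1 (z = 0.0606 m): B₁ = 8.58×10⁻⁶ T. Loop 2 (z = 0.2414 m): B₂ = 1.71×10⁻⁶ T.
The fields add: B = B₁ + B₂ = 1.03×10⁻⁵ T.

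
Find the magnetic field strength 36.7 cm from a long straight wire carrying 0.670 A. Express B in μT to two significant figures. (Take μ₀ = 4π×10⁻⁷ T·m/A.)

B ≈ 0.37 μT

For an infinitely long straight wire, B = μ₀I/(2πd).
B = (4π×10⁻⁷ × 0.670) / (2π × 0.367) = 3.65×10⁻⁷ T.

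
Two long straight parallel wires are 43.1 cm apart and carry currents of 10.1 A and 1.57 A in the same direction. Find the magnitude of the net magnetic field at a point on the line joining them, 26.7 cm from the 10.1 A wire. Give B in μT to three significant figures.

B ≈ 5.65 μT

Each long wire gives B = μ₀I/(2πd). Distances are d₁ = 0.267 m and d₂ = 0.164 m.
B₁ = 7.57×10⁻⁶ T, B₂ = 1.91×10⁻⁶ T.
Between parallel currents the two contributions point in opposite directions, so they subtract. B = |B₁ − B₂| = |7.57×10⁻⁶ − 1.91×10⁻⁶| = 5.65×10⁻⁶ T.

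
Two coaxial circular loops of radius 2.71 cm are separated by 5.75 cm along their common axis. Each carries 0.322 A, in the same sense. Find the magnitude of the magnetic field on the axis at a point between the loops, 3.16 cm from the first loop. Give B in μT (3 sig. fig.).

B ≈ 4.88 μT

Each loop contributes B = μ₀IR²/[2(R²+z²)^(3/2)] on the axis, with z measured from that loop.
Loop 1 (z = 0.0316 m): B₁ = 2.06×10⁻⁶ T. Loop 2 (z = 0.0259 m): B₂ = 2.82×10⁻⁶ T.
The fields add: B = B₁ + B₂ = 4.88×10⁻⁶ T.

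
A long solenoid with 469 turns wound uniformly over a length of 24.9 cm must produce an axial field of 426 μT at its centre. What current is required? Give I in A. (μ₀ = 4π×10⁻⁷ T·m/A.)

I ≈ 0.180 A

Inside a long solenoid B = μ₀nI with n = 1884 m⁻¹, so I = B/(μ₀n).
I = 4.26×10⁻⁴ / (4π×10⁻⁷ × 1884) = 0.180 A.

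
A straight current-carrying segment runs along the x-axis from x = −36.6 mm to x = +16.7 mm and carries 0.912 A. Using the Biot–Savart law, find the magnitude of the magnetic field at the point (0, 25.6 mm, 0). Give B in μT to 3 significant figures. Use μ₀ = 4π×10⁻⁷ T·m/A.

B ≈ 4.87 μT

For a finite straight segment, B = (μ₀I/4πd)(sinθ₁ + sinθ₂), where θ₁, θ₂ are the angles from the perpendicular to each end.
The perpendicular distance is d = 0.0256 m; the end-offsets along the wire are a = 0.0366 m and b = 0.0167 m.
sinθ₁ = 0.0366/√(0.0366²+0.0256²) = 0.8194; sinθ₂ = 0.0167/√(0.0167²+0.0256²) = 0.5464.
B = (4π×10⁻⁷ × 0.912) / (4π × 0.0256) × (0.8194 + 0.5464) = 4.87×10⁻⁶ T.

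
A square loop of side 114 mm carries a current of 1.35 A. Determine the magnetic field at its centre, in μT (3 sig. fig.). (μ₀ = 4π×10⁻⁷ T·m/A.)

Each side is a finite straight segment at perpendicular distance d = a/(2 tan(π/4)) = 0.057 m from the centre, with end-angles ±π/4.
One side contributes B₁ = (μ₀I/4πd)·2 sin(π/4) = 3.35×10⁻⁶ T.
All 4 sides add in the same direction: B = 4 × 3.35×10⁻⁶ = 1.34×10⁻⁵ T.

B ≈ 13.4 μT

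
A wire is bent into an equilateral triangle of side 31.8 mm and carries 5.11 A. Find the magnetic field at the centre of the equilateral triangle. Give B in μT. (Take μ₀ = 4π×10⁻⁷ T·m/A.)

Each side is a finite straight segment at perpendicular distance d = a/(2 tan(π/3)) = 0.00918 m from the centre, with end-angles ±π/3.
One side contributes B₁ = (μ₀I/4πd)·2 sin(π/3) = 9.64×10⁻⁵ T.
All 3 sides add in the same direction: B = 3 × 9.64×10⁻⁵ = 2.89×10⁻⁴ T.

B ≈ 289 μT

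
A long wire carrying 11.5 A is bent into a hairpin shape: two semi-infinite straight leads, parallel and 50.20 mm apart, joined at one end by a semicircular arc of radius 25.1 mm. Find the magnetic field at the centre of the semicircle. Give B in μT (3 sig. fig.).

The semicircular arc contributes B_arc = μ₀I·π/(4πR) = μ₀I/(4R) = 1.44×10⁻⁴ T.
Each semi-infinite lead is at perpendicular distance R = 0.0251 m from the centre, with the perpendicular foot at its near end, so it contributes μ₀I/(4πR); both point the same way, together 9.16×10⁻⁵ T.
Arc and leads all point the same direction: B = 1.44×10⁻⁴ + 9.16×10⁻⁵ = 2.36×10⁻⁴ T.

B ≈ 236 μT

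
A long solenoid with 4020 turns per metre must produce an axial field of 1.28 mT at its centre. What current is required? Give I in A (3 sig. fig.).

Inside a long solenoid B = μ₀nI with n = 4020 m⁻¹, so I = B/(μ₀n).
I = 1.28×10⁻³ / (4π×10⁻⁷ × 4020) = 0.253 A.

I ≈ 0.253 A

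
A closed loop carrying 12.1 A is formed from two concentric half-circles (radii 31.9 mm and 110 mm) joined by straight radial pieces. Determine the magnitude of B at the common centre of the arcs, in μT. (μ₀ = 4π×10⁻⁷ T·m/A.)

B ≈ 84.6 μT

The radial connectors point toward the centre, so dl × r̂ = 0 and they contribute nothing.
Each semicircle gives μ₀I/(4R): inner arc 1.19×10⁻⁴ T, outer arc 3.46×10⁻⁵ T.
The two arcs carry current in opposite angular senses, so their fields oppose: B = |1.19×10⁻⁴ − 3.46×10⁻⁵| = 8.46×10⁻⁵ T.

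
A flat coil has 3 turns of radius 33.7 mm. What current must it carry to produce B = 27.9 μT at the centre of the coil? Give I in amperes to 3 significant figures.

For an N-turn coil, B = Nμ₀I/(2R) with R = 0.0337 m, so I = 2RB/(Nμ₀) = 2 × 0.0337 × 2.79×10⁻⁵ / (3 × 4π×10⁻⁷) = 0.499 A.

I ≈ 0.499 A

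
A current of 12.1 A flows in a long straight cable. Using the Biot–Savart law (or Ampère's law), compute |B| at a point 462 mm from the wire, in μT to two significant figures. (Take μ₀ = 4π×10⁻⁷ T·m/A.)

B ≈ 5.2 μT

For an infinitely long straight wire, B = μ₀I/(2πd).
B = (4π×10⁻⁷ × 12.1) / (2π × 0.462) = 5.24×10⁻⁶ T.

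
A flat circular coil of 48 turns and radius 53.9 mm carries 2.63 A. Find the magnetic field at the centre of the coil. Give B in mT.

For an N-turn flat coil, B = Nμ₀I/(2R) with R = 0.0539 m.
B = 48 × 3.07×10⁻⁵ T = 1.47×10⁻³ T.

B ≈ 1.47 mT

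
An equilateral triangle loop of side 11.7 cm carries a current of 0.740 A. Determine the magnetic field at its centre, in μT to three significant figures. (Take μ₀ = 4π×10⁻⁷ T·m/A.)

Each side is a finite straight segment at perpendicular distance d = a/(2 tan(π/3)) = 0.03377 m from the centre, with end-angles ±π/3.
One side contributes B₁ = (μ₀I/4πd)·2 sin(π/3) = 3.79×10⁻⁶ T.
All 3 sides add in the same direction: B = 3 × 3.79×10⁻⁶ = 1.14×10⁻⁵ T.

B ≈ 11.4 μT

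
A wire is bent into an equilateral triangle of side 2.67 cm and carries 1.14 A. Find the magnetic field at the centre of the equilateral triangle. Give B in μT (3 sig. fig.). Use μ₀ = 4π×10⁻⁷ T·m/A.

Each side is a finite straight segment at perpendicular distance d = a/(2 tan(π/3)) = 0.007708 m from the centre, with end-angles ±π/3.
One side contributes B₁ = (μ₀I/4πd)·2 sin(π/3) = 2.56×10⁻⁵ T.
All 3 sides add in the same direction: B = 3 × 2.56×10⁻⁵ = 7.69×10⁻⁵ T.

B ≈ 76.9 μT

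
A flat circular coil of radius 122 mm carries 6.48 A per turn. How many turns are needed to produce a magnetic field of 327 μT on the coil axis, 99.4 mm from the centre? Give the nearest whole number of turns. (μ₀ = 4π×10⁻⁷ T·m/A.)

For an N-turn coil, B = Nμ₀IR²/[2(R²+z²)^(3/2)]. A single turn gives B₁ = 1.56×10⁻⁵ T with R = 0.122 m, z = 0.0994 m.
N = B/B₁ = 3.27×10⁻⁴ / 1.56×10⁻⁵ = 21.03.

N = 21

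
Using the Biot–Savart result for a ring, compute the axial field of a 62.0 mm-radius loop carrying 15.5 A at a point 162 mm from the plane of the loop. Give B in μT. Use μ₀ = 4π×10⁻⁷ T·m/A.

B ≈ 7.17 μT

On the axis of a circular loop, B = μ₀IR² / [2(R²+z²)^(3/2)].
R² + z² = (0.062)² + (0.162)² = 0.03009 m², and (R²+z²)^(3/2) = 5.22×10⁻³ m³.
B = (4π×10⁻⁷ × 15.5 × 0.003844) / (2 × 5.22×10⁻³) = 7.17×10⁻⁶ T.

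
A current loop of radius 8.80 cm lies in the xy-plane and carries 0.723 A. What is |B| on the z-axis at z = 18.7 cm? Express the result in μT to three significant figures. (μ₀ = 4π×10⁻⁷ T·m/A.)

On the axis of a circular loop, B = μ₀IR² / [2(R²+z²)^(3/2)].
R² + z² = (0.088)² + (0.187)² = 0.04271 m², and (R²+z²)^(3/2) = 8.83×10⁻³ m³.
B = (4π×10⁻⁷ × 0.723 × 0.007744) / (2 × 8.83×10⁻³) = 3.99×10⁻⁷ T.

B ≈ 0.399 μT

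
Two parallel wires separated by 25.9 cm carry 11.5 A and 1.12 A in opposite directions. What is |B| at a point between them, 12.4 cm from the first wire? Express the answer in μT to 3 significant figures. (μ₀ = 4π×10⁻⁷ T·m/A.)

B ≈ 20.2 μT

Each long wire gives B = μ₀I/(2πd). Distances are d₁ = 0.124 m and d₂ = 0.135 m.
B₁ = 1.85×10⁻⁵ T, B₂ = 1.66×10⁻⁶ T.
Between antiparallel currents both contributions point the same way, so they add. B = B₁ + B₂ = 1.85×10⁻⁵ + 1.66×10⁻⁶ = 2.02×10⁻⁵ T.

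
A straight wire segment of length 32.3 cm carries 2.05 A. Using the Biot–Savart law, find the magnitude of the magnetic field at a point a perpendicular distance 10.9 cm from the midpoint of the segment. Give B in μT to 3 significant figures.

B ≈ 3.12 μT

For a finite straight segment, B = (μ₀I/4πd)(sinθ₁ + sinθ₂), where θ₁, θ₂ are the angles from the perpendicular to each end.
The perpendicular from the point meets the wire at its midpoint, so each end is L/2 = 0.1615 m away along the wire.
sinθ₁ = 0.1615/√(0.1615²+0.109²) = 0.8289; sinθ₂ = 0.1615/√(0.1615²+0.109²) = 0.8289.
B = (4π×10⁻⁷ × 2.05) / (4π × 0.109) × (0.8289 + 0.8289) = 3.12×10⁻⁶ T.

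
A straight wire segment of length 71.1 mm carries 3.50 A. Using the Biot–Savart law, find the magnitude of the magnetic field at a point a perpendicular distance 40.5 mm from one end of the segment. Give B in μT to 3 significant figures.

For a finite straight segment, B = (μ₀I/4πd)(sinθ₁ + sinθ₂), where θ₁, θ₂ are the angles from the perpendicular to each end.
The perpendicular foot is at one end, so the two end-offsets along the wire are 0 and L = 0.0711 m.
sinθ₁ = 0/√(0²+0.0405²) = 0.0000; sinθ₂ = 0.0711/√(0.0711²+0.0405²) = 0.8689.
B = (4π×10⁻⁷ × 3.50) / (4π × 0.0405) × (0.0000 + 0.8689) = 7.51×10⁻⁶ T.

B ≈ 7.51 μT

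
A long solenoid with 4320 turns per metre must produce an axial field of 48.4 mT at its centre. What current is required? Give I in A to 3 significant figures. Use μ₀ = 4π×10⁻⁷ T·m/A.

I ≈ 8.92 A

Inside a long solenoid B = μ₀nI with n = 4320 m⁻¹, so I = B/(μ₀n).
I = 4.84×10⁻² / (4π×10⁻⁷ × 4320) = 8.92 A.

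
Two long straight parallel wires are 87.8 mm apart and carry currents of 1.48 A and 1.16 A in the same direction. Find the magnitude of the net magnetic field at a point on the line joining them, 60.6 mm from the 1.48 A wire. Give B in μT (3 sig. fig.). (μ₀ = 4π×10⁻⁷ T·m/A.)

Each long wire gives B = μ₀I/(2πd). Distances are d₁ = 0.0606 m and d₂ = 0.0272 m.
B₁ = 4.88×10⁻⁶ T, B₂ = 8.53×10⁻⁶ T.
Between parallel currents the two contributions point in opposite directions, so they subtract. B = |B₁ − B₂| = |4.88×10⁻⁶ − 8.53×10⁻⁶| = 3.64×10⁻⁶ T.

B ≈ 3.64 μT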